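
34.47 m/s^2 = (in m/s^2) 34.47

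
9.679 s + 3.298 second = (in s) 12.98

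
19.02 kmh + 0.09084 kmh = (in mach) 0.01559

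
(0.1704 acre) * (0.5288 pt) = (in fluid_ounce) 4350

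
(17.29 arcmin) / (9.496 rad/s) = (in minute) 8.827e-06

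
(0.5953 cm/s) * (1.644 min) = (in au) 3.925e-12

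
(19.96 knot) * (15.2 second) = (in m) 156.1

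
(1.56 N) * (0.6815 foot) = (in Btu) 0.0003071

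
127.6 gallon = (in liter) 483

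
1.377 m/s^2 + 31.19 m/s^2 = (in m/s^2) 32.57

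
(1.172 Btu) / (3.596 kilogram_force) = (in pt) 9.939e+04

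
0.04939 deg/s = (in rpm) 0.008232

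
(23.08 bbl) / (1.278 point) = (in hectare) 0.8139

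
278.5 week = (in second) 1.684e+08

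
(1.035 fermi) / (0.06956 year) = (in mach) 1.386e-24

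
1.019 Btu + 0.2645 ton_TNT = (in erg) 1.107e+16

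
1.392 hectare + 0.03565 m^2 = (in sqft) 1.498e+05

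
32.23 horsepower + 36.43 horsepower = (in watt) 5.12e+04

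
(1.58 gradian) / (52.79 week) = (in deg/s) 4.454e-08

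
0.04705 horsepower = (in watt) 35.09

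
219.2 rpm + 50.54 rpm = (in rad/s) 28.25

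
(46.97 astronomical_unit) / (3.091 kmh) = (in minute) 1.364e+11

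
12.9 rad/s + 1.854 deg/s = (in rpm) 123.5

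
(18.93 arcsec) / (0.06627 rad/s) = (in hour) 3.847e-07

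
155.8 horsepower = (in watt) 1.162e+05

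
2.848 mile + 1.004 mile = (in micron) 6.199e+09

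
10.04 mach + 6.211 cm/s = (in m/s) 3419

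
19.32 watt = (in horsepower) 0.02591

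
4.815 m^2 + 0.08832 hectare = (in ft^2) 9559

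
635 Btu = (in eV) 4.182e+24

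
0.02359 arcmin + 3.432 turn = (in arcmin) 7.413e+04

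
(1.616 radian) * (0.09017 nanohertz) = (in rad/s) 1.457e-10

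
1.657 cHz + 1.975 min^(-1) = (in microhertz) 4.949e+04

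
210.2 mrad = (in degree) 12.04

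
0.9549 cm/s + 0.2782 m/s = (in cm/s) 28.77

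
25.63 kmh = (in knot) 13.84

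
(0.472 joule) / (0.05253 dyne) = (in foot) 2.948e+06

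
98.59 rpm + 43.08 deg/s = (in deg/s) 634.6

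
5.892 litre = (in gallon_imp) 1.296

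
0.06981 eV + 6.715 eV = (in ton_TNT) 2.598e-28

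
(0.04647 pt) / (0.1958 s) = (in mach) 2.459e-07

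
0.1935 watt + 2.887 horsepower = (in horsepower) 2.887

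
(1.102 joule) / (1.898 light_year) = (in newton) 6.137e-17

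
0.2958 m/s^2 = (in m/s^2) 0.2958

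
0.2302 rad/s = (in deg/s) 13.19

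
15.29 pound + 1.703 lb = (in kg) 7.708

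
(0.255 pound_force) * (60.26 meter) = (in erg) 6.835e+08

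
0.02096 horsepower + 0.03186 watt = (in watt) 15.66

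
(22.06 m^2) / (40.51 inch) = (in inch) 844.1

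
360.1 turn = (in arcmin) 7.778e+06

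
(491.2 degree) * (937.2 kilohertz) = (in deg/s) 4.604e+08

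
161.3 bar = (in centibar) 1.613e+04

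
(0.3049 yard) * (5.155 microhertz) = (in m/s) 1.437e-06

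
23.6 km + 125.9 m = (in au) 1.586e-07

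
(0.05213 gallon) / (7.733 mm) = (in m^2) 0.02552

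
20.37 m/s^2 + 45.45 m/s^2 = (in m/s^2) 65.82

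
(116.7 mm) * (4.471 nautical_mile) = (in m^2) 966.3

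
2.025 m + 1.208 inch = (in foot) 6.744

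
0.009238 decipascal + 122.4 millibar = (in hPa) 122.4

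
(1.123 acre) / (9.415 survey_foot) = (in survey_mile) 0.984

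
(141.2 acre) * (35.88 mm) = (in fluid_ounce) 6.933e+08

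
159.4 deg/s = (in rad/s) 2.782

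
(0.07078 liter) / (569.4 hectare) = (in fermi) 1.243e+04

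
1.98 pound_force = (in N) 8.807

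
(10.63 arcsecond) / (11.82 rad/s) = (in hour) 1.211e-09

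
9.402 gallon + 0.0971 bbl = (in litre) 51.03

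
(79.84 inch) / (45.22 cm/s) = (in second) 4.485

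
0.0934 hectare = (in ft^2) 1.005e+04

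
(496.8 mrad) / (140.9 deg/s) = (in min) 0.003367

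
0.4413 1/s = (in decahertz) 0.04413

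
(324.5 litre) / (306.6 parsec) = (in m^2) 3.43e-20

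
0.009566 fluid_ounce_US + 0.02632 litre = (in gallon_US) 0.007028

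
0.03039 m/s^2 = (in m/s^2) 0.03039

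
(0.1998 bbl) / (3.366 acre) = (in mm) 0.002332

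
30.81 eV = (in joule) 4.936e-18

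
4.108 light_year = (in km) 3.886e+13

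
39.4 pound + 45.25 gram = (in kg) 17.92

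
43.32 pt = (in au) 1.022e-13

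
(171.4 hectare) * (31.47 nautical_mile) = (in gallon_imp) 2.197e+13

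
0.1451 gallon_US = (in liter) 0.5493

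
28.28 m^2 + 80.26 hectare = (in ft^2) 8.639e+06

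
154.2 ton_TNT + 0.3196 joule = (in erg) 6.452e+18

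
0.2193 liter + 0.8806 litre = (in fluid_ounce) 37.19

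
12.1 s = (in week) 2.001e-05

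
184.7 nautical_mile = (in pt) 9.696e+08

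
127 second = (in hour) 0.03528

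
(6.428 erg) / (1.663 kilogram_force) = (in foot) 1.293e-07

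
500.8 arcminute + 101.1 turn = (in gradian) 4.045e+04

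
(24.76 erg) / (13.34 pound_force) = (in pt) 0.0001183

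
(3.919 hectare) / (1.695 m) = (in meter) 2.312e+04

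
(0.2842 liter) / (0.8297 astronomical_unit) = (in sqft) 2.465e-14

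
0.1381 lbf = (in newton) 0.6143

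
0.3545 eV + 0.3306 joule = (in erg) 3.306e+06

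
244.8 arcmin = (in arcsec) 1.469e+04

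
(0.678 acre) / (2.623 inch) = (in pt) 1.167e+08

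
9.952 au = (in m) 1.489e+12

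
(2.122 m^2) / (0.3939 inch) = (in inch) 8350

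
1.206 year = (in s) 3.803e+07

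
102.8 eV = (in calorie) 3.937e-18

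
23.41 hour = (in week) 0.1393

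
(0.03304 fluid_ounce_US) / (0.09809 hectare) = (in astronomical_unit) 6.659e-21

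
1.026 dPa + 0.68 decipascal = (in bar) 1.706e-06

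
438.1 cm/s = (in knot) 8.516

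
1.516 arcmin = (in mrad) 0.441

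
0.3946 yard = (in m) 0.3608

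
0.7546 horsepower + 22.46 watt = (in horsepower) 0.7847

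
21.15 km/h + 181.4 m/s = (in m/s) 187.3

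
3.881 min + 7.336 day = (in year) 0.02011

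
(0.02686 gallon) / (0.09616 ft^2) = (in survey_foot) 0.03734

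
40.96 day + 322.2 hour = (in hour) 1305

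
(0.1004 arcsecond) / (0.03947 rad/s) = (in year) 3.911e-13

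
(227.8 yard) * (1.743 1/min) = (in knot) 11.76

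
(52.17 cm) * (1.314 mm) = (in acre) 1.694e-07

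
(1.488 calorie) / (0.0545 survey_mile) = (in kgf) 0.007238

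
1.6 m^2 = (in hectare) 0.00016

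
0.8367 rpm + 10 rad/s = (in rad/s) 10.09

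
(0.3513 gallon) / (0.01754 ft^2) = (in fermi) 8.161e+14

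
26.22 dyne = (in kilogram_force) 2.674e-05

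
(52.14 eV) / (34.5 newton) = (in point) 6.864e-16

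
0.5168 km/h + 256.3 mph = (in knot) 223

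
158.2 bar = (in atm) 156.1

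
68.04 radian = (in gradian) 4332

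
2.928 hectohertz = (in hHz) 2.928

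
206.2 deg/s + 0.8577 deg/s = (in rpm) 34.51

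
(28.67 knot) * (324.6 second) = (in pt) 1.357e+07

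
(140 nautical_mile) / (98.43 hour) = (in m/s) 0.7317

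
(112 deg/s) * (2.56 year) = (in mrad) 1.578e+11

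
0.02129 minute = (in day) 1.478e-05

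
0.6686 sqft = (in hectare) 6.211e-06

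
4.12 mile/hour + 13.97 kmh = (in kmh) 20.6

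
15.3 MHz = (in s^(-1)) 1.53e+07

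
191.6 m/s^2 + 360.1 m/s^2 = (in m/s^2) 551.7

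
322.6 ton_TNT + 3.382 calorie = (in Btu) 1.279e+09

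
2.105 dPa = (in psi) 3.053e-05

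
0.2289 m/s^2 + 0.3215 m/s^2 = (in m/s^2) 0.5504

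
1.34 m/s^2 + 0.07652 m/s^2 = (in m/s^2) 1.417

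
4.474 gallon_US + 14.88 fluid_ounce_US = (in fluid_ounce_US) 587.6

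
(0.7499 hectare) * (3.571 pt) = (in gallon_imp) 2078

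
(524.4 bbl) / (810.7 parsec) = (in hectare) 3.333e-22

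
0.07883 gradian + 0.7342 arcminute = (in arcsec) 299.5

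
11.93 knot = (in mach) 0.01802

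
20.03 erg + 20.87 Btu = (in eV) 1.374e+23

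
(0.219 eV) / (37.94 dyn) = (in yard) 1.011e-16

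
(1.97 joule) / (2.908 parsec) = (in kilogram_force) 2.239e-18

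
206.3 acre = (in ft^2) 8.986e+06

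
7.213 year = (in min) 3.791e+06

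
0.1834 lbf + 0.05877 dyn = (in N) 0.8158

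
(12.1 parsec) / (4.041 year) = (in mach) 8.604e+06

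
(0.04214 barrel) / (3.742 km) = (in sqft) 1.927e-05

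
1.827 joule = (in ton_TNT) 4.367e-10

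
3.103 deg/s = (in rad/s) 0.05416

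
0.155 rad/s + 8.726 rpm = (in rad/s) 1.069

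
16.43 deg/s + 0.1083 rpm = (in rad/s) 0.2981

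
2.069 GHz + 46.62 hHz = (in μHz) 2.069e+15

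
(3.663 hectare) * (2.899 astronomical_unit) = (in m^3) 1.589e+16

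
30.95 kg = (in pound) 68.23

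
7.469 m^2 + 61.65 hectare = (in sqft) 6.636e+06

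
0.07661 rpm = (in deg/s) 0.4597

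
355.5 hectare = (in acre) 878.5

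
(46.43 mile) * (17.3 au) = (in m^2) 1.934e+17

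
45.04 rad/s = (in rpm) 430.1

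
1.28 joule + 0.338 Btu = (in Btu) 0.3392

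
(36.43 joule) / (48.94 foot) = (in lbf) 0.549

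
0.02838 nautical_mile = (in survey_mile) 0.03266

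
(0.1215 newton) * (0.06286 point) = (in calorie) 6.44e-07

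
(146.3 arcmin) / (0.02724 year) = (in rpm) 4.731e-07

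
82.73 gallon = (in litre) 313.2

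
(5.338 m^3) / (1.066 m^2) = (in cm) 500.8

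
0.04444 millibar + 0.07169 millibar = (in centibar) 0.01161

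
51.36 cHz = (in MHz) 5.136e-07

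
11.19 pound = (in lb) 11.19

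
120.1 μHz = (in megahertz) 1.201e-10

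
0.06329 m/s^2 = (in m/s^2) 0.06329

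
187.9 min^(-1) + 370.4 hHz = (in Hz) 3.704e+04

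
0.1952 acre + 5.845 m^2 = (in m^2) 795.8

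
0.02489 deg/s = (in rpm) 0.004148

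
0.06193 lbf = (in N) 0.2755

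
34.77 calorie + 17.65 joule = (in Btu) 0.1546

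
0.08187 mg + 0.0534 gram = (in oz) 0.001887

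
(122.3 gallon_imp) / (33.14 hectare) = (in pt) 0.004756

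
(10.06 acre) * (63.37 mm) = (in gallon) 6.815e+05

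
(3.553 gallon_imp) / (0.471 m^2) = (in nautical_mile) 1.852e-05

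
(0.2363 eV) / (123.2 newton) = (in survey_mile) 1.909e-25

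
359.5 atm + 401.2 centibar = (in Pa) 3.683e+07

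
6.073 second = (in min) 0.1012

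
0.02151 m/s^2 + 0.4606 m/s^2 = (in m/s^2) 0.4821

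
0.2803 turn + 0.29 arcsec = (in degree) 100.9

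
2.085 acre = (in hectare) 0.8438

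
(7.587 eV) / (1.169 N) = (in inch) 4.094e-17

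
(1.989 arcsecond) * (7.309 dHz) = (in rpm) 6.73e-05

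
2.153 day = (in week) 0.3076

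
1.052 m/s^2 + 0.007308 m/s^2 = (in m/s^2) 1.059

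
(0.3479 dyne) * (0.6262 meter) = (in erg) 21.79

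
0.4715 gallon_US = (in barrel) 0.01123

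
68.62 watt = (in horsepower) 0.09202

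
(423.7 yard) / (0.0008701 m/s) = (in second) 4.453e+05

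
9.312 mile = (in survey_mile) 9.312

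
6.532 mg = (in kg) 6.532e-06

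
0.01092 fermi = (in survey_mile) 6.785e-21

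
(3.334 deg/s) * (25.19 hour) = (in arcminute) 1.814e+07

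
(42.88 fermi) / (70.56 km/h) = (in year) 6.937e-23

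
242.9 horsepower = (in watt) 1.811e+05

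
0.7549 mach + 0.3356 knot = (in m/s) 257.2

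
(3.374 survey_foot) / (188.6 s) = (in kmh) 0.01963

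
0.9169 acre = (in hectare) 0.3711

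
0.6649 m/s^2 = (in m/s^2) 0.6649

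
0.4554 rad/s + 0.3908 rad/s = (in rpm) 8.081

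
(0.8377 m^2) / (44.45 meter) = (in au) 1.26e-13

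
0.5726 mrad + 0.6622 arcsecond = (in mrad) 0.5758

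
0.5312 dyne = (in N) 5.312e-06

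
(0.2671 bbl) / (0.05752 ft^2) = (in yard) 8.691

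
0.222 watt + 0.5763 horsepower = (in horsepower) 0.5766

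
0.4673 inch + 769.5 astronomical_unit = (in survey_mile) 7.153e+10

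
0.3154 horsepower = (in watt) 235.2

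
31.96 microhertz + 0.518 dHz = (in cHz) 5.183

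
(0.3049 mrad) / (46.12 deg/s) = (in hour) 1.052e-07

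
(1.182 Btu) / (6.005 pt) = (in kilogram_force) 6.003e+04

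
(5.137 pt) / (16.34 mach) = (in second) 3.257e-07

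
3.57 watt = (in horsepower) 0.004787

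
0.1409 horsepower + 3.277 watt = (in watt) 108.3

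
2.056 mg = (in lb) 4.533e-06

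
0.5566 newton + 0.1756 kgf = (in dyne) 2.279e+05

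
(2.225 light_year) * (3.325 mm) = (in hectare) 6.999e+09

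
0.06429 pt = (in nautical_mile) 1.225e-08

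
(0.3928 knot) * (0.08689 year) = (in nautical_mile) 299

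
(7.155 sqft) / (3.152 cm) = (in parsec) 6.834e-16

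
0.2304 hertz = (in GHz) 2.304e-10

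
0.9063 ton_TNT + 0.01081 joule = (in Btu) 3.594e+06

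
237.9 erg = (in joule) 2.379e-05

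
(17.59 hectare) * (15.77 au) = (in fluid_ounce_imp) 1.461e+22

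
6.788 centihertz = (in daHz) 0.006788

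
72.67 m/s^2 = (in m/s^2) 72.67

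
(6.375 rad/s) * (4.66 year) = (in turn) 1.491e+08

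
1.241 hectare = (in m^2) 1.241e+04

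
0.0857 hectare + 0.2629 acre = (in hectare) 0.1921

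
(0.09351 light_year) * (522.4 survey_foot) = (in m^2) 1.409e+17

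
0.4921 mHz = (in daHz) 4.921e-05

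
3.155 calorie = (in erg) 1.32e+08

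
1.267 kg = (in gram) 1267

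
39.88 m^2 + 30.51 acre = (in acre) 30.52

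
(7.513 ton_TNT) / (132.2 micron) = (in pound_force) 5.345e+13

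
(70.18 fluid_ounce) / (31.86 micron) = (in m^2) 65.14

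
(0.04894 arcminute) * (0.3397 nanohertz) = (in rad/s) 4.836e-15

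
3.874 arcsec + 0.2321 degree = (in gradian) 0.2591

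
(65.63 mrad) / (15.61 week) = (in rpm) 6.638e-08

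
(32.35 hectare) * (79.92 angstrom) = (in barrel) 0.01626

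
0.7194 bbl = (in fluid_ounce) 3867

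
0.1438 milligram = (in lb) 3.17e-07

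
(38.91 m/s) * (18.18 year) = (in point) 6.324e+13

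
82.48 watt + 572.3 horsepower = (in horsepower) 572.4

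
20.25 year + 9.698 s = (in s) 6.386e+08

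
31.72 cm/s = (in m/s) 0.3172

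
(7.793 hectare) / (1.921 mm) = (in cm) 4.057e+09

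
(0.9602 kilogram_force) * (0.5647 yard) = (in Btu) 0.004609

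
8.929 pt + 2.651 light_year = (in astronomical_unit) 1.677e+05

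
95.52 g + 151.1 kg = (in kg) 151.2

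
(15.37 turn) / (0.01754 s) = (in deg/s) 3.155e+05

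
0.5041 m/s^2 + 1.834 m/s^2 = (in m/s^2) 2.338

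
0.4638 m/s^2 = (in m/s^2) 0.4638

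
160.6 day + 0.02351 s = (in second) 1.388e+07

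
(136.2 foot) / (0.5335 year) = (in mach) 7.247e-09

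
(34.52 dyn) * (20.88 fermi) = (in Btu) 6.832e-21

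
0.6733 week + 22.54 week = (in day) 162.5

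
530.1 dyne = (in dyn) 530.1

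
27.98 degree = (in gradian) 31.09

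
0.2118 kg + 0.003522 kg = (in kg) 0.2153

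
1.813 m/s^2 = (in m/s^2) 1.813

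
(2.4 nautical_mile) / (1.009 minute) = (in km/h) 264.3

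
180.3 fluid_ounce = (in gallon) 1.409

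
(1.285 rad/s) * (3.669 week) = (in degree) 1.634e+08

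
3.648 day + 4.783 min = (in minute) 5258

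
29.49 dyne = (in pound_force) 6.63e-05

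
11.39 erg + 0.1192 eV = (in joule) 1.139e-06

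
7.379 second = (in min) 0.123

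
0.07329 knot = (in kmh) 0.1357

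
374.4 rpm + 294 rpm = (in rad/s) 69.99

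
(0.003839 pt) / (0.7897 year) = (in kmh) 1.958e-13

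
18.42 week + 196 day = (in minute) 4.679e+05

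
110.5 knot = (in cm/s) 5685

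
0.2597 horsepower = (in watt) 193.7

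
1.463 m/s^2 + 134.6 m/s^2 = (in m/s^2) 136.1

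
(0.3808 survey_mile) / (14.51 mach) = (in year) 3.933e-09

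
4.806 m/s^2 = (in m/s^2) 4.806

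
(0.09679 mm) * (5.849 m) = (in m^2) 0.0005661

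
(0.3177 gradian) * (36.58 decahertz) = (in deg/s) 104.6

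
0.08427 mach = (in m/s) 28.69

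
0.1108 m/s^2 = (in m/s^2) 0.1108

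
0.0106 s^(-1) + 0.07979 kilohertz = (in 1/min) 4788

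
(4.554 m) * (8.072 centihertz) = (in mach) 0.00108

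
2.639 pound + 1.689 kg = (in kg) 2.886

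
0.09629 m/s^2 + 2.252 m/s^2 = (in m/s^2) 2.348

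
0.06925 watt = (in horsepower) 9.287e-05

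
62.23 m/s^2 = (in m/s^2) 62.23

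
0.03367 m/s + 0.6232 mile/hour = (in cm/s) 31.23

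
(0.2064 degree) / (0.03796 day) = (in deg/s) 6.293e-05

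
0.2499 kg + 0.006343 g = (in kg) 0.2499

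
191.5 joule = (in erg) 1.915e+09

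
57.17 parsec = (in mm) 1.764e+21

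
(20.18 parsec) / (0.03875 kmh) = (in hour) 1.607e+16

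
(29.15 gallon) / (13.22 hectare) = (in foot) 2.738e-06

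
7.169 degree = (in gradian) 7.966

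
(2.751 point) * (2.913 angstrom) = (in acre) 6.986e-17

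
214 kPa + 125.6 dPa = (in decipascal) 2.14e+06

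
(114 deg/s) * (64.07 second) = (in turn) 20.29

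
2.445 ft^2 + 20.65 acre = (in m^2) 8.357e+04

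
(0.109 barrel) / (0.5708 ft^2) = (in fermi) 3.268e+14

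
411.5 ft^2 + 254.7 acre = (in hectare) 103.1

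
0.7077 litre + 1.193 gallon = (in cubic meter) 0.005224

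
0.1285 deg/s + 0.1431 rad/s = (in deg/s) 8.328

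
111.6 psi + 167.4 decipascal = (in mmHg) 5772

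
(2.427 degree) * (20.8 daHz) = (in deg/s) 504.8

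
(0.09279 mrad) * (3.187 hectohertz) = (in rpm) 0.2824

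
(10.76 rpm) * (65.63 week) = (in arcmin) 1.538e+11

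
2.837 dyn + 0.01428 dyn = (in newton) 2.851e-05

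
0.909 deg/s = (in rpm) 0.1515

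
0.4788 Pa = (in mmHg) 0.003591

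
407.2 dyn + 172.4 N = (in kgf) 17.58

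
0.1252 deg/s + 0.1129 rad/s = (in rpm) 1.099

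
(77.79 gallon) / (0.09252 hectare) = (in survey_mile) 1.978e-07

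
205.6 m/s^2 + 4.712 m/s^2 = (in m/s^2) 210.3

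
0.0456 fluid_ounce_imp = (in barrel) 8.149e-06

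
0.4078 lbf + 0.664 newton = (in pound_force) 0.5571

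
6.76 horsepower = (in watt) 5041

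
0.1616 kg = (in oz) 5.7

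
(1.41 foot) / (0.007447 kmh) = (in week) 0.0003435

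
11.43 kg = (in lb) 25.2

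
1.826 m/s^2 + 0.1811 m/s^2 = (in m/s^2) 2.007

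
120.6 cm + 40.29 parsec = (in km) 1.243e+15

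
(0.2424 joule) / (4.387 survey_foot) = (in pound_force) 0.04075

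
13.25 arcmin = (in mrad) 3.854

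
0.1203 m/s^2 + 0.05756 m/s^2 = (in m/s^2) 0.1779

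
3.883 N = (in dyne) 3.883e+05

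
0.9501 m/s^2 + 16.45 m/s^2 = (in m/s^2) 17.4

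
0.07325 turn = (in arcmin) 1582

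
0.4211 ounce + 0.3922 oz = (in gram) 23.06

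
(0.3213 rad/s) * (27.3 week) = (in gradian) 3.377e+08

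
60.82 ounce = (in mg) 1.724e+06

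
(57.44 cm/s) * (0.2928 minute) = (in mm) 1.009e+04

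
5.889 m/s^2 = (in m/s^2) 5.889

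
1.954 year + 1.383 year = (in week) 174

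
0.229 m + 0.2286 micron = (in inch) 9.016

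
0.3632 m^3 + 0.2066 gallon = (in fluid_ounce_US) 1.231e+04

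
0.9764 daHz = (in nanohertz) 9.764e+09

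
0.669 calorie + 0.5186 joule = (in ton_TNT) 7.929e-10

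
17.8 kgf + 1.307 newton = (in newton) 175.9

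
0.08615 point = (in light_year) 3.212e-21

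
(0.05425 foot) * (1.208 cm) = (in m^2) 0.0001997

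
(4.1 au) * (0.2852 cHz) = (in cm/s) 1.749e+11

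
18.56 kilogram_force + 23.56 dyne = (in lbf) 40.92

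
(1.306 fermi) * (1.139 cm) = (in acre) 3.676e-21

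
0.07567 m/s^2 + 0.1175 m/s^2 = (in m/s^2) 0.1932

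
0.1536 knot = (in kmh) 0.2845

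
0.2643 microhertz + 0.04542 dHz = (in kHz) 4.542e-06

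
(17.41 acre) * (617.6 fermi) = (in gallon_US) 1.15e-05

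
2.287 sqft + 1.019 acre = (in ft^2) 4.439e+04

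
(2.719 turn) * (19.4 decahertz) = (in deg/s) 1.899e+05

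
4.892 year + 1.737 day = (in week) 255.3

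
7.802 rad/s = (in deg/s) 447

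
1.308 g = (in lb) 0.002884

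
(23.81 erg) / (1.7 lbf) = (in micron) 0.3149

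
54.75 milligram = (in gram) 0.05475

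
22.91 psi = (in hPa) 1580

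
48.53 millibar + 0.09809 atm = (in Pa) 1.479e+04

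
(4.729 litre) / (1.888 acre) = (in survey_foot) 2.031e-06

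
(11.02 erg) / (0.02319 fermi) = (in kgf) 4.846e+09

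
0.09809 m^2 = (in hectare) 9.809e-06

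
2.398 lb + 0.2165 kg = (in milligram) 1.304e+06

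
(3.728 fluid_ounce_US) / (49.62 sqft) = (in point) 0.06779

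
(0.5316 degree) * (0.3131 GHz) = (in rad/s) 2.905e+06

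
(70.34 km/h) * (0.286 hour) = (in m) 2.012e+04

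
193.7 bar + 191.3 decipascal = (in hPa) 1.937e+05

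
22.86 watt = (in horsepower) 0.03066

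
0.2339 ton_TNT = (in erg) 9.786e+15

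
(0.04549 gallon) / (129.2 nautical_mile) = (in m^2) 7.197e-10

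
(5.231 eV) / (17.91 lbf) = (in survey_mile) 6.537e-24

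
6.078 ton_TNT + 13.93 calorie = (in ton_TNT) 6.078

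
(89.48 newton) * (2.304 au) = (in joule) 3.084e+13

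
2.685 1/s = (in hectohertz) 0.02685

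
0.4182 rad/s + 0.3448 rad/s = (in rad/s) 0.763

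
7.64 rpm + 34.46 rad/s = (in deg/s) 2020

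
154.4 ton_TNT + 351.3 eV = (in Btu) 6.123e+08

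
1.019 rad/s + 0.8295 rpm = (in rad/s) 1.106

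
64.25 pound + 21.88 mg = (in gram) 2.914e+04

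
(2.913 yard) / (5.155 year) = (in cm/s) 1.638e-06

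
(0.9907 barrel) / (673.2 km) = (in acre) 5.782e-11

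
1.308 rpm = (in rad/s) 0.137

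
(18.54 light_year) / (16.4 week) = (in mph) 3.956e+10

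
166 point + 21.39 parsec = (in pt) 1.871e+21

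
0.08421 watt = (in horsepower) 0.0001129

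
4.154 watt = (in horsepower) 0.005571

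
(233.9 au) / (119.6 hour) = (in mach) 2.387e+05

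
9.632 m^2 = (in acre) 0.00238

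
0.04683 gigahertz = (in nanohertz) 4.683e+16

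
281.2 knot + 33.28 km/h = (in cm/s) 1.539e+04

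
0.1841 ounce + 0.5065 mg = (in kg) 0.00522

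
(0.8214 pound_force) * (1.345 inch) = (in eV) 7.791e+17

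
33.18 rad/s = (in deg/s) 1901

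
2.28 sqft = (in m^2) 0.2118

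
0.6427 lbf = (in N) 2.859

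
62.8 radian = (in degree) 3598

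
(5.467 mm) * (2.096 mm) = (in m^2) 1.146e-05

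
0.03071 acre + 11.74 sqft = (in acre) 0.03098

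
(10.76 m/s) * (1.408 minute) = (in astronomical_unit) 6.076e-09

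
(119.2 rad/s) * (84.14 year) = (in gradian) 2.014e+13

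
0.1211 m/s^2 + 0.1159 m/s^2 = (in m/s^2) 0.237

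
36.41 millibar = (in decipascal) 3.641e+04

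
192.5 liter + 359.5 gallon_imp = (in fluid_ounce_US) 6.177e+04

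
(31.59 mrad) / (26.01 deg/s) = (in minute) 0.00116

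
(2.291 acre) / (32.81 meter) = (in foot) 927.1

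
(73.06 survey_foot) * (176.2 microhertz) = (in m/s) 0.003924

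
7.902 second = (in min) 0.1317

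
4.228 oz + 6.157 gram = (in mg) 1.26e+05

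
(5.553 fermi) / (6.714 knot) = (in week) 2.658e-21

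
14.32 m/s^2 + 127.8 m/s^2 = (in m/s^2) 142.1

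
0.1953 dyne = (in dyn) 0.1953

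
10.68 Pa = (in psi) 0.001549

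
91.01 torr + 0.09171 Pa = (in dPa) 1.213e+05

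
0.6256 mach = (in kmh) 766.9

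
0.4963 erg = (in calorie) 1.186e-08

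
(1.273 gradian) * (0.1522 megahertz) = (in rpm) 2.906e+04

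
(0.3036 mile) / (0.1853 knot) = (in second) 5126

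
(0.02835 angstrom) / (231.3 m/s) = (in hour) 3.405e-18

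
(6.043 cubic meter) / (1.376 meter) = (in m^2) 4.392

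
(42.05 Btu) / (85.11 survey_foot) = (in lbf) 384.5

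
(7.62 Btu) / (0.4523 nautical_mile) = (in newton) 9.598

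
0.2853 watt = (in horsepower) 0.0003826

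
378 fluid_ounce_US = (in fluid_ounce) 378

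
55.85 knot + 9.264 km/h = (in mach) 0.09194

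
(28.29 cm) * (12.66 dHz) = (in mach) 0.001052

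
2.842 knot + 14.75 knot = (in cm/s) 905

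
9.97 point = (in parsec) 1.14e-19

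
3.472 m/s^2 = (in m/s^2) 3.472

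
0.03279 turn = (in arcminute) 708.3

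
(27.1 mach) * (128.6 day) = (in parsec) 3.323e-06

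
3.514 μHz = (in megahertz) 3.514e-12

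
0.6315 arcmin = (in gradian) 0.01169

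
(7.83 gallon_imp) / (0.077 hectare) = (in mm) 0.04623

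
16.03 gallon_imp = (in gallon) 19.25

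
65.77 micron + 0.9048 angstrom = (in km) 6.577e-08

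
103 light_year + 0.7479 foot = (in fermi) 9.745e+32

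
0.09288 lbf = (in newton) 0.4132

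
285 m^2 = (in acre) 0.07043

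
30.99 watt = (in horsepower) 0.04156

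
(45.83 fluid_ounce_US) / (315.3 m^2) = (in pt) 0.01219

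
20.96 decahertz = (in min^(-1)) 1.258e+04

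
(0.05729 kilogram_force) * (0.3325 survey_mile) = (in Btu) 0.2849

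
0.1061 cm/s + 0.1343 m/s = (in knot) 0.2631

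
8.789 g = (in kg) 0.008789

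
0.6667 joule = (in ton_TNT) 1.593e-10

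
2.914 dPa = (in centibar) 0.0002914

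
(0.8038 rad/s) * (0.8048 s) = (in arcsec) 1.334e+05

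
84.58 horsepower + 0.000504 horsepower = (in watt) 6.307e+04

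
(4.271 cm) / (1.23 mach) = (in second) 0.000102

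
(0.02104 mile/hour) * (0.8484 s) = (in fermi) 7.98e+12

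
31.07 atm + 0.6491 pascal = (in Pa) 3.148e+06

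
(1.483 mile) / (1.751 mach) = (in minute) 0.06672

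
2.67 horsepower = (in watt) 1991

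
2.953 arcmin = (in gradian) 0.05469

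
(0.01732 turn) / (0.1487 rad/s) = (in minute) 0.0122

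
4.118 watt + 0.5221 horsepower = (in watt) 393.4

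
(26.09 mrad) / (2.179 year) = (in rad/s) 3.797e-10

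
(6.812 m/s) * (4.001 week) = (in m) 1.648e+07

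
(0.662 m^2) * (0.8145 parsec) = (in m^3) 1.664e+16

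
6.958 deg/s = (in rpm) 1.16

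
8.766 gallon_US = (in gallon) 8.766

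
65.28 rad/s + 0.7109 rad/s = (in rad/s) 65.99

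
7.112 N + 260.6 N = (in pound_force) 60.18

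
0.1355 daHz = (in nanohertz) 1.355e+09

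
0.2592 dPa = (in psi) 3.759e-06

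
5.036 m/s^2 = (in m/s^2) 5.036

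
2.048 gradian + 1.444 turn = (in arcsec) 1.878e+06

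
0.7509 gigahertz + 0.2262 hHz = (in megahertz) 750.9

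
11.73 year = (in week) 611.6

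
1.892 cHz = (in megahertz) 1.892e-08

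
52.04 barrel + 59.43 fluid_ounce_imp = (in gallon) 2186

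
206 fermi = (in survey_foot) 6.759e-13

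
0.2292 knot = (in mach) 0.0003463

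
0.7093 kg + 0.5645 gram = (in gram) 709.9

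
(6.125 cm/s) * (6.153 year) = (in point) 3.369e+10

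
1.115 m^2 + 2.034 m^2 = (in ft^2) 33.9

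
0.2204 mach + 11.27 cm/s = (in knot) 146.1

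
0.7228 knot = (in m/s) 0.3718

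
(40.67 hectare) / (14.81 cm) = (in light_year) 2.903e-10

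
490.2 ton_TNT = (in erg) 2.051e+19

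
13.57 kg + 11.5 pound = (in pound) 41.42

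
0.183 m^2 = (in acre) 4.522e-05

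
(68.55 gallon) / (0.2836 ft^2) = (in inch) 387.7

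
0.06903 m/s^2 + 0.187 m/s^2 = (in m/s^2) 0.256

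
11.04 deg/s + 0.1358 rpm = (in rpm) 1.976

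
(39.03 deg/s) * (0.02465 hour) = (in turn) 9.621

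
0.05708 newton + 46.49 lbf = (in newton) 206.9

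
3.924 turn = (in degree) 1413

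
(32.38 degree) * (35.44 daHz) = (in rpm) 1913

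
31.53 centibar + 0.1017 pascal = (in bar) 0.3153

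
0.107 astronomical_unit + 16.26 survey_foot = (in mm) 1.601e+13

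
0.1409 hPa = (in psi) 0.002044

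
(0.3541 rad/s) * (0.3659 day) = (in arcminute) 3.848e+07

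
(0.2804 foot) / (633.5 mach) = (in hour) 1.101e-10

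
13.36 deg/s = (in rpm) 2.227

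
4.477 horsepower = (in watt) 3338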